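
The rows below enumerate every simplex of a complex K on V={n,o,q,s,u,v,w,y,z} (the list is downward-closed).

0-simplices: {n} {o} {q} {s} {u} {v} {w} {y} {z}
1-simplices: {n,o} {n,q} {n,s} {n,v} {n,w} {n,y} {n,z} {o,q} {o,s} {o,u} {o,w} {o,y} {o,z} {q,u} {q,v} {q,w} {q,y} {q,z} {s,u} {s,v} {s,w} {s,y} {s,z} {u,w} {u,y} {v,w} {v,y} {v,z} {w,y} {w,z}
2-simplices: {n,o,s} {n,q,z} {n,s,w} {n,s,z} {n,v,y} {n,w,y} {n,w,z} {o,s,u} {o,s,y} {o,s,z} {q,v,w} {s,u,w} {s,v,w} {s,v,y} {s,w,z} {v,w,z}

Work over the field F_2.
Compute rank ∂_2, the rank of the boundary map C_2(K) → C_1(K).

n_0=9 n_1=30 n_2=16  [Z2]
∂1: piv[no,nq,ns,nv,nw,ny,nz,ou] rk=8  ker:oq,os,ow,oy,oz,qu,qv,qw,qy,qz,su,sv,sw,sy,sz,uw,uy,vw,vy,vz,wy,wz
∂2: piv[nos,nqz,nsw,nsz,nvy,nwy,nwz,osu,osy,osz,qvw,suw,svw,svy,vwz] rk=15  ker:swz
rk∂_2=15

rank∂_2=15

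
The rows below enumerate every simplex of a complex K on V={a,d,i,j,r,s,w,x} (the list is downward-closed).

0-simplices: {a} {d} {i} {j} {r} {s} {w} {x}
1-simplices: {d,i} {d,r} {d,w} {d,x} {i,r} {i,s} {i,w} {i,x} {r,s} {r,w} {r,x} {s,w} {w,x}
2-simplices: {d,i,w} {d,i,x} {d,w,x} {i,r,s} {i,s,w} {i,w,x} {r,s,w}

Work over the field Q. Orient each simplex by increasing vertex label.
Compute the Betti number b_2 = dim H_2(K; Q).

b_2=1

n_0=8 n_1=13 n_2=7  [Q]
∂1: piv[di,dr,dw,dx,is] rk=5  ker:ir,iw,ix,rs,rw,rx,sw,wx
∂2: piv[diw,dix,dwx,irs,isw,rsw] rk=6  ker:iwx
b_2=(7−6)−0=1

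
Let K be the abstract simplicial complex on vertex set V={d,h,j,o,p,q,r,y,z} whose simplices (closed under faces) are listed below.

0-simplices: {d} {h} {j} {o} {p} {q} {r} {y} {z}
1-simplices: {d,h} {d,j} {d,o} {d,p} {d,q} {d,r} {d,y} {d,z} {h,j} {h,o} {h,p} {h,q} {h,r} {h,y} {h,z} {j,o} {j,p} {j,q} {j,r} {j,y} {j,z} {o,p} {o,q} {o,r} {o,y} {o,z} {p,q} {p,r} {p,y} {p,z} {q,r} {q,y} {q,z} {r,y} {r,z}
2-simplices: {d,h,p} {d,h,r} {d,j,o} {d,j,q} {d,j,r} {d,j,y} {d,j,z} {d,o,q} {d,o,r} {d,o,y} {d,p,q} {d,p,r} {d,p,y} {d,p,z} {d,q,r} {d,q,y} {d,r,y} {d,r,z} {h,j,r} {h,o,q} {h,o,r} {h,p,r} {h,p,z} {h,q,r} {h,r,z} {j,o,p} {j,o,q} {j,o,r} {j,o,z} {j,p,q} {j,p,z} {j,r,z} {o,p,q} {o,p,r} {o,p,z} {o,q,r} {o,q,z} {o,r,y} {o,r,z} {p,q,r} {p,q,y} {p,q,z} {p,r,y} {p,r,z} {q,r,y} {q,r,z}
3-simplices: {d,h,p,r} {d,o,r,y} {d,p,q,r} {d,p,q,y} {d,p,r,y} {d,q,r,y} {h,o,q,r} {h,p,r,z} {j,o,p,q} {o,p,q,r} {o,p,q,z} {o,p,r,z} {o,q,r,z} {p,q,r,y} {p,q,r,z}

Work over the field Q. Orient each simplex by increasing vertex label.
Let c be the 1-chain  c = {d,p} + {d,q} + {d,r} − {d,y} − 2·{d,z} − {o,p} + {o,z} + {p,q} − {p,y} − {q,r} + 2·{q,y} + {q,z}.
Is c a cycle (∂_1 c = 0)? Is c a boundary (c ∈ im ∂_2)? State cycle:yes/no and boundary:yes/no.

cycle:yes boundary:yes

n_0=9 n_1=35 n_2=46 n_3=15  [Q]
∂1: piv[dh,dj,do,dp,dq,dr,dy,dz] rk=8  ker:hj,ho,hp,hq,hr,hy,hz,jo,jp,jq,jr,jy,jz,op,oq,or,oy,oz,pq,pr,py,pz,qr,qy,qz,ry,rz
∂2: piv[dhp,dhr,djo,djq,djr,djy,djz,doq,dor,doy,dpq,dpr,dpy,dpz,dqr,dqy,dry,drz,hjr,hoq,hor,hpz,jop,joz,jpq,oqz] rk=26  ker:hpr,hqr,hrz,joq,jor,jpz,jrz,opq,opr,opz,oqr,ory,orz,pqr,pqy,pqz,pry,prz,qry,qrz
∂3: piv[dhpr,dory,dpqr,dpqy,dpry,dqry,hoqr,hprz,jopq,opqr,opqz,oprz,oqrz] rk=13  ker:pqry,pqrz
∂1c = 0
c vs im∂2: reduces to 0 ⇒ boundary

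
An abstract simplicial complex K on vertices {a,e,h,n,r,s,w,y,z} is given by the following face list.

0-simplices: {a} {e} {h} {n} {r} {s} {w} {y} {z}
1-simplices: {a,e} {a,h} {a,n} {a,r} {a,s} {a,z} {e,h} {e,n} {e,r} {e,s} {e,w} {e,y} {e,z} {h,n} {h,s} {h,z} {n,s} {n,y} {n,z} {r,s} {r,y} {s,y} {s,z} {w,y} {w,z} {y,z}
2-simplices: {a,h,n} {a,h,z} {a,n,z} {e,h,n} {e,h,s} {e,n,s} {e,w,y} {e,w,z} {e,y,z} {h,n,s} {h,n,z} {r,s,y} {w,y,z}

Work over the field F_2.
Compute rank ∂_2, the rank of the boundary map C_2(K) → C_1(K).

n_0=9 n_1=26 n_2=13  [Z2]
∂1: piv[ae,ah,an,ar,as,az,ew,ey] rk=8  ker:eh,en,er,es,ez,hn,hs,hz,ns,ny,nz,rs,ry,sy,sz,wy,wz,yz
∂2: piv[ahn,ahz,anz,ehn,ehs,ens,ewy,ewz,eyz,rsy] rk=10  ker:hns,hnz,wyz
rk∂_2=10

rank∂_2=10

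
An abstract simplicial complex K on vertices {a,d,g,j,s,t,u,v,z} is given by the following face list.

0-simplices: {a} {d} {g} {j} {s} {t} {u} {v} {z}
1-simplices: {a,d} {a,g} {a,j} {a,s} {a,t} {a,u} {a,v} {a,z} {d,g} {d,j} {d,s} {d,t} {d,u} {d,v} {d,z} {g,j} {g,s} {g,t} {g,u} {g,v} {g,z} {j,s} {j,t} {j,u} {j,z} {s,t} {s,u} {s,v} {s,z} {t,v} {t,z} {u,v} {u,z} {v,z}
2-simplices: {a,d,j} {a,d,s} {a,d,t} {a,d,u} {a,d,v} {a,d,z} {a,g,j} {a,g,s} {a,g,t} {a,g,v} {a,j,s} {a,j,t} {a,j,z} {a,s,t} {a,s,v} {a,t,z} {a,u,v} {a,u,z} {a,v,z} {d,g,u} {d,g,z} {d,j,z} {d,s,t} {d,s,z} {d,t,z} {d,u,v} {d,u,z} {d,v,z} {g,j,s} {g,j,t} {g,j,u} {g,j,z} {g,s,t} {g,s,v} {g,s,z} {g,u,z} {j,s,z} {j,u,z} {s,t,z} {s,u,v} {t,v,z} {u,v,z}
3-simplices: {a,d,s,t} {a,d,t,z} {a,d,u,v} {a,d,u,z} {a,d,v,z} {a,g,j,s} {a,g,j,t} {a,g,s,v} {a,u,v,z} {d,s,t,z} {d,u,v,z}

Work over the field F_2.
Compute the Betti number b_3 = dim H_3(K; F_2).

b_3=1

n_0=9 n_1=34 n_2=42 n_3=11  [Z2]
∂1: piv[ad,ag,aj,as,at,au,av,az] rk=8  ker:dg,dj,ds,dt,du,dv,dz,gj,gs,gt,gu,gv,gz,js,jt,ju,jz,st,su,sv,sz,tv,tz,uv,uz,vz
∂2: piv[adj,ads,adt,adu,adv,adz,agj,ags,agt,agv,ajs,ajt,ajz,ast,asv,atz,auv,auz,avz,dgu,dgz,dsz,gju,gjz,suv,tvz] rk=26  ker:djz,dst,dtz,duv,duz,dvz,gjs,gjt,gst,gsv,gsz,guz,jsz,juz,stz,uvz
∂3: piv[adst,adtz,aduv,aduz,advz,agjs,agjt,agsv,auvz,dstz] rk=10  ker:duvz
b_3=(11−10)−0=1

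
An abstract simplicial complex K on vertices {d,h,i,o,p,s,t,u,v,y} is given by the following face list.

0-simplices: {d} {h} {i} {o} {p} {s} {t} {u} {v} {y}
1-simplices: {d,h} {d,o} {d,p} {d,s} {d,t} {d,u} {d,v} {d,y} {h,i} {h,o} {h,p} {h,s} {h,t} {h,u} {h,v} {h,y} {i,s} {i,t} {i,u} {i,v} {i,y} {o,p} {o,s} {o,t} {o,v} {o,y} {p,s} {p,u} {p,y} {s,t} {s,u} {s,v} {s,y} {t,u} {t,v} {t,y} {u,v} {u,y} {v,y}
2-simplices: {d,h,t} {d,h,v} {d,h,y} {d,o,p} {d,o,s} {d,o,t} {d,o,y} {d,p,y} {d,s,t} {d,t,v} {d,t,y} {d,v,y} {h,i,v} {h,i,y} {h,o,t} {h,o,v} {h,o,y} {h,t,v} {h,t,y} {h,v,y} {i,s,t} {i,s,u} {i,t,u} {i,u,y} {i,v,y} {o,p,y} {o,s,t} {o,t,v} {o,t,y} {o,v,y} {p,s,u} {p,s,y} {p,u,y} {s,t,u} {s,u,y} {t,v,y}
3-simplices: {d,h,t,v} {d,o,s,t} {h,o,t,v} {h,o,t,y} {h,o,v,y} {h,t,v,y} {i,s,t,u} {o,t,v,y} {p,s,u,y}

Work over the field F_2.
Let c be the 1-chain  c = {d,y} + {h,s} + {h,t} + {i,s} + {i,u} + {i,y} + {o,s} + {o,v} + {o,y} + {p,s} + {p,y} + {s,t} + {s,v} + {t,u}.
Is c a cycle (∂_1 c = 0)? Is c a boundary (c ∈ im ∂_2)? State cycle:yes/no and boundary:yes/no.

cycle:no boundary:no

n_0=10 n_1=39 n_2=36 n_3=9  [Z2]
∂1: piv[dh,do,dp,ds,dt,du,dv,dy,hi] rk=9  ker:ho,hp,hs,ht,hu,hv,hy,is,it,iu,iv,iy,op,os,ot,ov,oy,ps,pu,py,st,su,sv,sy,tu,tv,ty,uv,uy,vy
∂2: piv[dht,dhv,dhy,dop,dos,dot,doy,dpy,dst,dtv,dty,dvy,hiv,hiy,hot,hov,ist,isu,itu,iuy,psu,psy,puy] rk=23  ker:hoy,htv,hty,hvy,ivy,opy,ost,otv,oty,ovy,stu,suy,tvy
∂3: piv[dhtv,dost,hotv,hoty,hovy,htvy,istu,psuy] rk=8  ker:otvy
∂1c = {d} + {i} + {o} + {t}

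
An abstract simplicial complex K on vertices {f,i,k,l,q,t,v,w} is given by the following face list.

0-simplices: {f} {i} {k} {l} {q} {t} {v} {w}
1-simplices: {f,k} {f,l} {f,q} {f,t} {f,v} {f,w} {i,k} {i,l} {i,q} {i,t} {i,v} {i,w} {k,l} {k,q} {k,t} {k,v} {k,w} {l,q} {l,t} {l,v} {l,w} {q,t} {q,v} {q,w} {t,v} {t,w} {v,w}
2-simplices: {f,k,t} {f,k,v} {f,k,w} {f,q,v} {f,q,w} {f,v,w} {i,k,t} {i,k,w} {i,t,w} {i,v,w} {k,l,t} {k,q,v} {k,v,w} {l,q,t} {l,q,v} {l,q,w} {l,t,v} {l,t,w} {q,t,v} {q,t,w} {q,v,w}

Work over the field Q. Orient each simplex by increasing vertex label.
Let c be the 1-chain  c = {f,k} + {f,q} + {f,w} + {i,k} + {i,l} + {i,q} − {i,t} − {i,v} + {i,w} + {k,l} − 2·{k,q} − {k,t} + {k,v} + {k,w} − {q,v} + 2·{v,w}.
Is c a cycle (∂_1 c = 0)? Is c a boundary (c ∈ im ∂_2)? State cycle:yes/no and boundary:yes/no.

cycle:no boundary:no

n_0=8 n_1=27 n_2=21  [Q]
∂1: piv[fk,fl,fq,ft,fv,fw,ik] rk=7  ker:il,iq,it,iv,iw,kl,kq,kt,kv,kw,lq,lt,lv,lw,qt,qv,qw,tv,tw,vw
∂2: piv[fkt,fkv,fkw,fqv,fqw,fvw,ikt,ikw,itw,ivw,klt,kqv,lqt,lqv,lqw,ltv,ltw] rk=17  ker:kvw,qtv,qtw,qvw
∂1c = −3·{f} − 2·{i} + 2·{k} + 2·{l} + {q} − 2·{t} − 3·{v} + 5·{w}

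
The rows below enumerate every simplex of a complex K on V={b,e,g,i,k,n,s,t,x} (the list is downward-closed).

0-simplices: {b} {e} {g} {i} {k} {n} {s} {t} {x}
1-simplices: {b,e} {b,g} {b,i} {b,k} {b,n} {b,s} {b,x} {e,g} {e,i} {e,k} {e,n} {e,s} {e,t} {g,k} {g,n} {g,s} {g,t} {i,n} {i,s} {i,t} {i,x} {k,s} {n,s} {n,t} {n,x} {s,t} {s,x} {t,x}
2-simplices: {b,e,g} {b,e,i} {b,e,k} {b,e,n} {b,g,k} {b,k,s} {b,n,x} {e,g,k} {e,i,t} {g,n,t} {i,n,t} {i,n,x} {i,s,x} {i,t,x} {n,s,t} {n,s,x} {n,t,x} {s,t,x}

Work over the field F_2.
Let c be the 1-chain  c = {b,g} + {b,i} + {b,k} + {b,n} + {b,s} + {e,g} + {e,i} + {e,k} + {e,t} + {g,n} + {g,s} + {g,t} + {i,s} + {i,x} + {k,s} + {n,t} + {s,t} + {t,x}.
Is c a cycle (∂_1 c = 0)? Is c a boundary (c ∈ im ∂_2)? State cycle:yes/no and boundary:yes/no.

cycle:no boundary:no

n_0=9 n_1=28 n_2=18  [Z2]
∂1: piv[be,bg,bi,bk,bn,bs,bx,et] rk=8  ker:eg,ei,ek,en,es,gk,gn,gs,gt,in,is,it,ix,ks,ns,nt,nx,st,sx,tx
∂2: piv[beg,bei,bek,ben,bgk,bks,bnx,eit,gnt,int,inx,isx,itx,nst,nsx] rk=15  ker:egk,ntx,stx
∂1c = {b} + {g} + {k} + {n} + {s} + {t}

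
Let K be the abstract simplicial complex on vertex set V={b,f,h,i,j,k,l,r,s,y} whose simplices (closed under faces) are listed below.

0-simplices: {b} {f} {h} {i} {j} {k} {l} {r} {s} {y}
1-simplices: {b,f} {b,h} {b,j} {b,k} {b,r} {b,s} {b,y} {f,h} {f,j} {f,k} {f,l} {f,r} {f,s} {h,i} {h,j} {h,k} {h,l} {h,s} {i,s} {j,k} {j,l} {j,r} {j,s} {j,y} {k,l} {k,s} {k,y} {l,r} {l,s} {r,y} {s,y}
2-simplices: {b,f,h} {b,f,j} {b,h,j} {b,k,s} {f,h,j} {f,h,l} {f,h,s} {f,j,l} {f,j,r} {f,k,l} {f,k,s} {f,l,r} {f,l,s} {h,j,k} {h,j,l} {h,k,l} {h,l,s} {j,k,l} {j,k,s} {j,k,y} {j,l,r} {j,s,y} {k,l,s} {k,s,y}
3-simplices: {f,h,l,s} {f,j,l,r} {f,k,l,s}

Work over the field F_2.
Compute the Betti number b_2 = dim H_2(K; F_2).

b_2=4

n_0=10 n_1=31 n_2=24 n_3=3  [Z2]
∂1: piv[bf,bh,bj,bk,br,bs,by,fl,hi] rk=9  ker:fh,fj,fk,fr,fs,hj,hk,hl,hs,is,jk,jl,jr,js,jy,kl,ks,ky,lr,ls,ry,sy
∂2: piv[bfh,bfj,bhj,bks,fhl,fhs,fjl,fjr,fkl,fks,flr,fls,hjk,hkl,jks,jky,jsy] rk=17  ker:fhj,hjl,hls,jkl,jlr,kls,ksy
∂3: piv[fhls,fjlr,fkls] rk=3
b_2=(24−17)−3=4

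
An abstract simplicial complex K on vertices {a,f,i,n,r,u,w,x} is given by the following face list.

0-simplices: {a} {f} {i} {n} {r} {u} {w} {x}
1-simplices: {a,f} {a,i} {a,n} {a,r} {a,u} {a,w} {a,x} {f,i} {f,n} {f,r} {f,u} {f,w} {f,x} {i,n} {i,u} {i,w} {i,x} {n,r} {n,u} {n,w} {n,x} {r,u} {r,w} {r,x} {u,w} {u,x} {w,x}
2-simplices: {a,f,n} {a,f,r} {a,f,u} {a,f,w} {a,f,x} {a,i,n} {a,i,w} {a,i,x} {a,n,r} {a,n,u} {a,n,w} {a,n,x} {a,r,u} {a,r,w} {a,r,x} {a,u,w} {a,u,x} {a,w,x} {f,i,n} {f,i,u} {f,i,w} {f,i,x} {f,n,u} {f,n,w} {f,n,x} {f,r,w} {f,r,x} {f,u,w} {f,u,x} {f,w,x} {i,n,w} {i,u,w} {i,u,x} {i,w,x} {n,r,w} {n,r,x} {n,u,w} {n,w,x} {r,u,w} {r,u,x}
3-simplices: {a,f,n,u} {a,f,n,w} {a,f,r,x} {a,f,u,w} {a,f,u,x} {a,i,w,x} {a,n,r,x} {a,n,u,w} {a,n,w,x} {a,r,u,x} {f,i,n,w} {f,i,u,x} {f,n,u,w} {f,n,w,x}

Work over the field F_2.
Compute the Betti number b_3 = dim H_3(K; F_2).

n_0=8 n_1=27 n_2=40 n_3=14  [Z2]
∂1: piv[af,ai,an,ar,au,aw,ax] rk=7  ker:fi,fn,fr,fu,fw,fx,in,iu,iw,ix,nr,nu,nw,nx,ru,rw,rx,uw,ux,wx
∂2: piv[afn,afr,afu,afw,afx,ain,aiw,aix,anr,anu,anw,anx,aru,arw,arx,auw,aux,awx,fin,fiu] rk=20  ker:fiw,fix,fnu,fnw,fnx,frw,frx,fuw,fux,fwx,inw,iuw,iux,iwx,nrw,nrx,nuw,nwx,ruw,rux
∂3: piv[afnu,afnw,afrx,afuw,afux,aiwx,anrx,anuw,anwx,arux,finw,fiux,fnwx] rk=13  ker:fnuw
b_3=(14−13)−0=1

b_3=1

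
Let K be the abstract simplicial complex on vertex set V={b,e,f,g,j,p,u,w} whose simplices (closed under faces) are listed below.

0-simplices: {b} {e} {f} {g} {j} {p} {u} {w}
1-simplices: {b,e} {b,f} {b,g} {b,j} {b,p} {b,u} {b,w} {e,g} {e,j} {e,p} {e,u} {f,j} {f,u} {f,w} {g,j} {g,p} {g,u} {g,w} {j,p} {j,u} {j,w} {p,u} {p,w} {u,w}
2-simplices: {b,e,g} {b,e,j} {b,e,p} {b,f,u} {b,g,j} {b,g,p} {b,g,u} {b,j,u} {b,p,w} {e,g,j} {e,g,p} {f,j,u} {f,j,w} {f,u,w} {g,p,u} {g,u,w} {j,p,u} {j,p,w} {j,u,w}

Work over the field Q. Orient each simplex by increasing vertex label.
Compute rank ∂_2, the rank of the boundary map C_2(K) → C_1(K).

rank∂_2=16

n_0=8 n_1=24 n_2=19  [Q]
∂1: piv[be,bf,bg,bj,bp,bu,bw] rk=7  ker:eg,ej,ep,eu,fj,fu,fw,gj,gp,gu,gw,jp,ju,jw,pu,pw,uw
∂2: piv[beg,bej,bep,bfu,bgj,bgp,bgu,bju,bpw,fju,fjw,fuw,gpu,guw,jpu,jpw] rk=16  ker:egj,egp,juw
rk∂_2=16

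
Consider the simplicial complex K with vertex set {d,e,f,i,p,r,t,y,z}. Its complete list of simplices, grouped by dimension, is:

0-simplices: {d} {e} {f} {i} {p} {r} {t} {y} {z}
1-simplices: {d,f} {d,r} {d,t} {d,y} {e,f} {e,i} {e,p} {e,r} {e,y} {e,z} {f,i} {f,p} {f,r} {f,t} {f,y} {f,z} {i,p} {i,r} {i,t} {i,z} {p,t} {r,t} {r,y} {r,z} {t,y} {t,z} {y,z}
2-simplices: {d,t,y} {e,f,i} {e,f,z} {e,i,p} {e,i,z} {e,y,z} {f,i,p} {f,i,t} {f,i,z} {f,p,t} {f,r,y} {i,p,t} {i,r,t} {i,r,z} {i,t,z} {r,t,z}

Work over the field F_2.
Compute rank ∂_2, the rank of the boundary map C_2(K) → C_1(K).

rank∂_2=13

n_0=9 n_1=27 n_2=16  [Z2]
∂1: piv[df,dr,dt,dy,ef,ei,ep,ez] rk=8  ker:er,ey,fi,fp,fr,ft,fy,fz,ip,ir,it,iz,pt,rt,ry,rz,ty,tz,yz
∂2: piv[dty,efi,efz,eip,eiz,eyz,fip,fit,fpt,fry,irt,irz,itz] rk=13  ker:fiz,ipt,rtz
rk∂_2=13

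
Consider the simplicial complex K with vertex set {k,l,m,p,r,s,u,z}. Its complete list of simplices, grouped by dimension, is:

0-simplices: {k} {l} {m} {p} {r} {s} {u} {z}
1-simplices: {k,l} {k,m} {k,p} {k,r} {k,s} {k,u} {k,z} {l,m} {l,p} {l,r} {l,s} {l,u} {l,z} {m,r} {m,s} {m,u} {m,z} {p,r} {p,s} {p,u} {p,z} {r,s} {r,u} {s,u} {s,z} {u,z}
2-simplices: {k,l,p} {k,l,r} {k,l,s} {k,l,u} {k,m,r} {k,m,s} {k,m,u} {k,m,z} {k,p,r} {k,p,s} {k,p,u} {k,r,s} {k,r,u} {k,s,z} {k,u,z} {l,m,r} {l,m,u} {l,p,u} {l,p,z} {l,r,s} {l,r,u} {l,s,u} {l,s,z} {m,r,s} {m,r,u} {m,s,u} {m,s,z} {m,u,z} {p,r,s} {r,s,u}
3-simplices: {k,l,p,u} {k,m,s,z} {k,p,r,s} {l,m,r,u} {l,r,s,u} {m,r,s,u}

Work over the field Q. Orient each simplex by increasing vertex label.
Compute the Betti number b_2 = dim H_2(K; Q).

b_2=5

n_0=8 n_1=26 n_2=30 n_3=6  [Q]
∂1: piv[kl,km,kp,kr,ks,ku,kz] rk=7  ker:lm,lp,lr,ls,lu,lz,mr,ms,mu,mz,pr,ps,pu,pz,rs,ru,su,sz,uz
∂2: piv[klp,klr,kls,klu,kmr,kms,kmu,kmz,kpr,kps,kpu,krs,kru,ksz,kuz,lmr,lpz,lsu,lsz] rk=19  ker:lmu,lpu,lrs,lru,mrs,mru,msu,msz,muz,prs,rsu
∂3: piv[klpu,kmsz,kprs,lmru,lrsu,mrsu] rk=6
b_2=(30−19)−6=5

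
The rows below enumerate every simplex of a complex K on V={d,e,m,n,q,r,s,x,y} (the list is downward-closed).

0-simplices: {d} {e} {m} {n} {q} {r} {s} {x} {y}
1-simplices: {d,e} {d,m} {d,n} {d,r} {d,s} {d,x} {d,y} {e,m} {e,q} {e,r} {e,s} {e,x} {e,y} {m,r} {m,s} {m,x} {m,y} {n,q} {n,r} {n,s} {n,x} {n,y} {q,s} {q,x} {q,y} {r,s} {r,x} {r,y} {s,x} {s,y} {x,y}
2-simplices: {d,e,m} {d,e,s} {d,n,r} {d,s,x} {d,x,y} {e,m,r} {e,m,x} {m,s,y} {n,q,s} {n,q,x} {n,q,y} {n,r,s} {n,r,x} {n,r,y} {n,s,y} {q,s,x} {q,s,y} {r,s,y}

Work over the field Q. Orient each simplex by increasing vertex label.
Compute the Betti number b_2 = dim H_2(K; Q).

b_2=2

n_0=9 n_1=31 n_2=18  [Q]
∂1: piv[de,dm,dn,dr,ds,dx,dy,eq] rk=8  ker:em,er,es,ex,ey,mr,ms,mx,my,nq,nr,ns,nx,ny,qs,qx,qy,rs,rx,ry,sx,sy,xy
∂2: piv[dem,des,dnr,dsx,dxy,emr,emx,msy,nqs,nqx,nqy,nrs,nrx,nry,nsy,qsx] rk=16  ker:qsy,rsy
b_2=(18−16)−0=2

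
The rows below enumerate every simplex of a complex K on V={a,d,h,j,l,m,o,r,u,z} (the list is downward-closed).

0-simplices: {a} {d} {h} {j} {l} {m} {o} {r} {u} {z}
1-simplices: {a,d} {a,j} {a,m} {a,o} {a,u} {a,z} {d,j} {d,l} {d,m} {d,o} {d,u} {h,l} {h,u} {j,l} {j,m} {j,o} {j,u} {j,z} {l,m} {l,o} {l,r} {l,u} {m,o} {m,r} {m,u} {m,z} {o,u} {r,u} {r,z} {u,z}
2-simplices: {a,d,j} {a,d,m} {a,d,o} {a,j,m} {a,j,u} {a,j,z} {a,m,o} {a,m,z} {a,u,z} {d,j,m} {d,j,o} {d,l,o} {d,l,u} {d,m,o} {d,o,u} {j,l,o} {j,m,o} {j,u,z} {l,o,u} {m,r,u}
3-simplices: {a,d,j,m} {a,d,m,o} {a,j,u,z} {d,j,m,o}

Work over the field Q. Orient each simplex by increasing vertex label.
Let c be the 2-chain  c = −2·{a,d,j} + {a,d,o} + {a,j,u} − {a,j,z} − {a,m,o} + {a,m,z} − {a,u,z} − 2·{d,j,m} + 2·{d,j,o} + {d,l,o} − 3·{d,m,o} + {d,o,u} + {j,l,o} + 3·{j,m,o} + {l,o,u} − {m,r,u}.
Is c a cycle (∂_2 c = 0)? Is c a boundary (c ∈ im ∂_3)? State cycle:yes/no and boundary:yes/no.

n_0=10 n_1=30 n_2=20 n_3=4  [Q]
∂1: piv[ad,aj,am,ao,au,az,dl,hl,lr] rk=9  ker:dj,dm,do,du,hu,jl,jm,jo,ju,jz,lm,lo,lu,mo,mr,mu,mz,ou,ru,rz,uz
∂2: piv[adj,adm,ado,ajm,aju,ajz,amo,amz,auz,djo,dlo,dlu,dou,jlo,mru] rk=15  ker:djm,dmo,jmo,juz,lou
∂3: piv[adjm,admo,ajuz,djmo] rk=4
∂2c = −{a,d} + 2·{a,j} − 2·{a,u} + {a,z} − 2·{d,j} + {d,l} − {d,m} + 2·{d,o} − {d,u} + {j,l} + {j,m} − 2·{j,o} + {j,u} − {j,z} + 3·{l,o} − {l,u} − {m,o} − {m,r} + {m,u} + {m,z} + 2·{o,u} − {r,u} − {u,z}

cycle:no boundary:no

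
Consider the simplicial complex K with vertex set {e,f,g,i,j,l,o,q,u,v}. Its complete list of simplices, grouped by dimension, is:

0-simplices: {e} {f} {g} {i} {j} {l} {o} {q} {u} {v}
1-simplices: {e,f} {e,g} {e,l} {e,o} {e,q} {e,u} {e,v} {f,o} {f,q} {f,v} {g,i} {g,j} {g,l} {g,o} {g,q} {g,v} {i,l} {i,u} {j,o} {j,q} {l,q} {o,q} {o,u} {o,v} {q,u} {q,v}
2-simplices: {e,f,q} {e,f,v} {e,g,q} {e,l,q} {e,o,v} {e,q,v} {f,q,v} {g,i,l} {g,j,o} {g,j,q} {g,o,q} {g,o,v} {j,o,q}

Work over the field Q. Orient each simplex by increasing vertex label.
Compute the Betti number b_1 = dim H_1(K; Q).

n_0=10 n_1=26 n_2=13  [Q]
∂1: piv[ef,eg,el,eo,eq,eu,ev,gi,gj] rk=9  ker:fo,fq,fv,gl,go,gq,gv,il,iu,jo,jq,lq,oq,ou,ov,qu,qv
∂2: piv[efq,efv,egq,elq,eov,eqv,gil,gjo,gjq,goq,gov] rk=11  ker:fqv,joq
b_1=(26−9)−11=6

b_1=6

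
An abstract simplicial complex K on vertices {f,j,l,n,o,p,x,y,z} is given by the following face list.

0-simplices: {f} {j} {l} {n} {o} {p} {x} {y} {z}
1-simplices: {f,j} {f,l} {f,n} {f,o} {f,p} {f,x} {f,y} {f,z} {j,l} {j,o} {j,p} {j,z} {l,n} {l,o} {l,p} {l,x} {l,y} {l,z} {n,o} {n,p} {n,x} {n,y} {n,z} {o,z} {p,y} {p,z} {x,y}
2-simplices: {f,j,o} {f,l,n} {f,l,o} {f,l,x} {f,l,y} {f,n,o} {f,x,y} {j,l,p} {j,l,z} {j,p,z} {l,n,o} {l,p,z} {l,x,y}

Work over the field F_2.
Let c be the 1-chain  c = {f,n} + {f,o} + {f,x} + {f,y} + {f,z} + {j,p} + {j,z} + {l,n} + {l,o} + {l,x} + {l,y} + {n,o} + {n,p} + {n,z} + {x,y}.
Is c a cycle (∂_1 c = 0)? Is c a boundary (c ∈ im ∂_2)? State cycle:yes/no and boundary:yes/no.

cycle:no boundary:no

n_0=9 n_1=27 n_2=13  [Z2]
∂1: piv[fj,fl,fn,fo,fp,fx,fy,fz] rk=8  ker:jl,jo,jp,jz,ln,lo,lp,lx,ly,lz,no,np,nx,ny,nz,oz,py,pz,xy
∂2: piv[fjo,fln,flo,flx,fly,fno,fxy,jlp,jlz,jpz] rk=10  ker:lno,lpz,lxy
∂1c = {f} + {n} + {o} + {x} + {y} + {z}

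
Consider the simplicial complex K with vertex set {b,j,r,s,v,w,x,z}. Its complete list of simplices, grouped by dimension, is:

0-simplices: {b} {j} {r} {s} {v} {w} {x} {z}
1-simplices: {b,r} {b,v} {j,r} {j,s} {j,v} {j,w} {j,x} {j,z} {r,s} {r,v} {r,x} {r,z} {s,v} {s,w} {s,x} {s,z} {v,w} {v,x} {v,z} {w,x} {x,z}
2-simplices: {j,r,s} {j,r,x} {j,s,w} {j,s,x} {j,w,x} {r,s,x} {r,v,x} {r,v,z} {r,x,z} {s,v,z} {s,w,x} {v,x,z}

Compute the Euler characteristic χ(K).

χ(K)=-1

n_0=8 n_1=21 n_2=12
χ=+8−21+12=-1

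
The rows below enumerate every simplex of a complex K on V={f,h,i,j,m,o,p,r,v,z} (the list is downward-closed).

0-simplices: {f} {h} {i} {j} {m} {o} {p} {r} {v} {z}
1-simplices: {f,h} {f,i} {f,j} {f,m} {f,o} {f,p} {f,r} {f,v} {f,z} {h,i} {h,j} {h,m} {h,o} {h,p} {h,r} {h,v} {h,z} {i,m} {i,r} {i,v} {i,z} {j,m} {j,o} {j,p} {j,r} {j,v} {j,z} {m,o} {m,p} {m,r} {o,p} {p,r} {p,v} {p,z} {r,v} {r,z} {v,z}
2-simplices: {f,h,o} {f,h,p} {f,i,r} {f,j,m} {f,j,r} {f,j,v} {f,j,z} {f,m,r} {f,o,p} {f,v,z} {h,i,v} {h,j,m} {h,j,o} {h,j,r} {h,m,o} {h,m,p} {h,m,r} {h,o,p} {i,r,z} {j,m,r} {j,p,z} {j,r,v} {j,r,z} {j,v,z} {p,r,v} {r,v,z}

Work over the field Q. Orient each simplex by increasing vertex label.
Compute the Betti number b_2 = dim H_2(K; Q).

b_2=5

n_0=10 n_1=37 n_2=26  [Q]
∂1: piv[fh,fi,fj,fm,fo,fp,fr,fv,fz] rk=9  ker:hi,hj,hm,ho,hp,hr,hv,hz,im,ir,iv,iz,jm,jo,jp,jr,jv,jz,mo,mp,mr,op,pr,pv,pz,rv,rz,vz
∂2: piv[fho,fhp,fir,fjm,fjr,fjv,fjz,fmr,fop,fvz,hiv,hjm,hjo,hjr,hmo,hmp,irz,jpz,jrv,jrz,prv] rk=21  ker:hmr,hop,jmr,jvz,rvz
b_2=(26−21)−0=5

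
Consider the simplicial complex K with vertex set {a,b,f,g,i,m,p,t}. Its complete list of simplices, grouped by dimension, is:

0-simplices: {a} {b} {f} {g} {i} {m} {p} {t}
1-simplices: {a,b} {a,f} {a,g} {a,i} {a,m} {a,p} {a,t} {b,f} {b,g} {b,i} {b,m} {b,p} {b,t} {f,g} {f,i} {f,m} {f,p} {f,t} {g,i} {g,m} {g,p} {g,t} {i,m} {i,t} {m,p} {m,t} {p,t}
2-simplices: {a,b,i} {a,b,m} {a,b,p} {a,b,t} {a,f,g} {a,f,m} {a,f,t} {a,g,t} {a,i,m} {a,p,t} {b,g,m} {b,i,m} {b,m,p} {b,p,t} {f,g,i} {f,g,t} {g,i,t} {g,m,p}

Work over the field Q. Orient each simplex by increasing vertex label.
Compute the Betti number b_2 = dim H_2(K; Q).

n_0=8 n_1=27 n_2=18  [Q]
∂1: piv[ab,af,ag,ai,am,ap,at] rk=7  ker:bf,bg,bi,bm,bp,bt,fg,fi,fm,fp,ft,gi,gm,gp,gt,im,it,mp,mt,pt
∂2: piv[abi,abm,abp,abt,afg,afm,aft,agt,aim,apt,bgm,bmp,fgi,git,gmp] rk=15  ker:bim,bpt,fgt
b_2=(18−15)−0=3

b_2=3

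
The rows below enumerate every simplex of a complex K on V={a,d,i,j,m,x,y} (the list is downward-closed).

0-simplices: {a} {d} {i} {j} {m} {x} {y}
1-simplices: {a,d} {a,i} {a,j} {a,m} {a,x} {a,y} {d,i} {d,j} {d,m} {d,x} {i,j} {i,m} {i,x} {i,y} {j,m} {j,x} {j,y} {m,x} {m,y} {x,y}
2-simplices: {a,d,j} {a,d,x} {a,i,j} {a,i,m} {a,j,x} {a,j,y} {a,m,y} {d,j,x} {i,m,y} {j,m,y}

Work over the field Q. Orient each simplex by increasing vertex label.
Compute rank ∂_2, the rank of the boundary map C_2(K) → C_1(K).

n_0=7 n_1=20 n_2=10  [Q]
∂1: piv[ad,ai,aj,am,ax,ay] rk=6  ker:di,dj,dm,dx,ij,im,ix,iy,jm,jx,jy,mx,my,xy
∂2: piv[adj,adx,aij,aim,ajx,ajy,amy,imy,jmy] rk=9  ker:djx
rk∂_2=9

rank∂_2=9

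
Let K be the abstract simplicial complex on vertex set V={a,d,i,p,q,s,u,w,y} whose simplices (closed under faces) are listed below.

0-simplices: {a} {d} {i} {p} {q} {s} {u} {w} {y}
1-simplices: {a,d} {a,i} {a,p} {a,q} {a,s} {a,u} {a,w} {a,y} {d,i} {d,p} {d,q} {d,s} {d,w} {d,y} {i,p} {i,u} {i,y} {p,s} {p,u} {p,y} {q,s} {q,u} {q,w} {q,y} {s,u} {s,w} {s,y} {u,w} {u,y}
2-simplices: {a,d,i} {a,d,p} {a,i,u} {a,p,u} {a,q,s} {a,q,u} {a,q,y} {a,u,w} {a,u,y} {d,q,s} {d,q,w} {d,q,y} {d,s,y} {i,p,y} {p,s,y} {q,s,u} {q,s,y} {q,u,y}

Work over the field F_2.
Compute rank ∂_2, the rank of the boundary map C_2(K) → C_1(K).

rank∂_2=16

n_0=9 n_1=29 n_2=18  [Z2]
∂1: piv[ad,ai,ap,aq,as,au,aw,ay] rk=8  ker:di,dp,dq,ds,dw,dy,ip,iu,iy,ps,pu,py,qs,qu,qw,qy,su,sw,sy,uw,uy
∂2: piv[adi,adp,aiu,apu,aqs,aqu,aqy,auw,auy,dqs,dqw,dqy,dsy,ipy,psy,qsu] rk=16  ker:qsy,quy
rk∂_2=16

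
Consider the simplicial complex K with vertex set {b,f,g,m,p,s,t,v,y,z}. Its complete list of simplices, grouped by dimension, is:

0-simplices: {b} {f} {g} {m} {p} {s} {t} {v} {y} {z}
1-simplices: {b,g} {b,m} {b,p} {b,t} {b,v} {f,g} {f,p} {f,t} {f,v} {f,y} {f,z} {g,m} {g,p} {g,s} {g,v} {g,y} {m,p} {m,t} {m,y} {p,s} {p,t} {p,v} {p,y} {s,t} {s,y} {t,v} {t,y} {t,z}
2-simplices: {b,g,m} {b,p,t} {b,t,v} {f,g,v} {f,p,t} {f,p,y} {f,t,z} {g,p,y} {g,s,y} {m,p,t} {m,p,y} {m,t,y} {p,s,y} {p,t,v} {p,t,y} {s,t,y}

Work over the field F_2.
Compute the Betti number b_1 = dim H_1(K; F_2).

b_1=4

n_0=10 n_1=28 n_2=16  [Z2]
∂1: piv[bg,bm,bp,bt,bv,fg,fy,fz,gs] rk=9  ker:fp,ft,fv,gm,gp,gv,gy,mp,mt,my,ps,pt,pv,py,st,sy,tv,ty,tz
∂2: piv[bgm,bpt,btv,fgv,fpt,fpy,ftz,gpy,gsy,mpt,mpy,mty,psy,ptv,sty] rk=15  ker:pty
b_1=(28−9)−15=4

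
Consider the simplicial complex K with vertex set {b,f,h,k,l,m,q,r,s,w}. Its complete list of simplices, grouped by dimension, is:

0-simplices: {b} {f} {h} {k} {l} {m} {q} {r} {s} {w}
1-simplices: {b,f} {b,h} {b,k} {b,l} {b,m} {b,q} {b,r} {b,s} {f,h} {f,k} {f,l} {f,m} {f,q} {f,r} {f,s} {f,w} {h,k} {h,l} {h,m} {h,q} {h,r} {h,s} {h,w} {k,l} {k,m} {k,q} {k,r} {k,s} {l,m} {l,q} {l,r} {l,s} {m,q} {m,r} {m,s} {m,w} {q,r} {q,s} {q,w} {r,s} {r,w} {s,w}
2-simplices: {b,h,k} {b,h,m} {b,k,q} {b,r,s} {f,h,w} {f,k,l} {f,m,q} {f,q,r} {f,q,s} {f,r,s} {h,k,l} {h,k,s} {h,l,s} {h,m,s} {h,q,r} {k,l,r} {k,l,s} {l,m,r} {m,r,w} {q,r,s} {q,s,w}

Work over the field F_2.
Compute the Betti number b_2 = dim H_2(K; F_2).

n_0=10 n_1=42 n_2=21  [Z2]
∂1: piv[bf,bh,bk,bl,bm,bq,br,bs,fw] rk=9  ker:fh,fk,fl,fm,fq,fr,fs,hk,hl,hm,hq,hr,hs,hw,kl,km,kq,kr,ks,lm,lq,lr,ls,mq,mr,ms,mw,qr,qs,qw,rs,rw,sw
∂2: piv[bhk,bhm,bkq,brs,fhw,fkl,fmq,fqr,fqs,frs,hkl,hks,hls,hms,hqr,klr,lmr,mrw,qsw] rk=19  ker:kls,qrs
b_2=(21−19)−0=2

b_2=2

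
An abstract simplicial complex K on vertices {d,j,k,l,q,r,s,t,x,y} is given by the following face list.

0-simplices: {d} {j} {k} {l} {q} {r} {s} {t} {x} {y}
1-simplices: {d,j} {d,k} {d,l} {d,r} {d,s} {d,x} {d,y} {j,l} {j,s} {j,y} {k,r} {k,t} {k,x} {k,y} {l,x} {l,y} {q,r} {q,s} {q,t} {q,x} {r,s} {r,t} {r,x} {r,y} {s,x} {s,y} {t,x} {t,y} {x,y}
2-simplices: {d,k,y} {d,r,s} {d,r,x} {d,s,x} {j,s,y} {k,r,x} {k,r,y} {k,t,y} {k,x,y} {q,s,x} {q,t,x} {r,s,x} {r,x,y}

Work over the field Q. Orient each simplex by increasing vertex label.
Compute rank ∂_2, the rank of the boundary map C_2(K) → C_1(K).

rank∂_2=11

n_0=10 n_1=29 n_2=13  [Q]
∂1: piv[dj,dk,dl,dr,ds,dx,dy,kt,qr] rk=9  ker:jl,js,jy,kr,kx,ky,lx,ly,qs,qt,qx,rs,rt,rx,ry,sx,sy,tx,ty,xy
∂2: piv[dky,drs,drx,dsx,jsy,krx,kry,kty,kxy,qsx,qtx] rk=11  ker:rsx,rxy
rk∂_2=11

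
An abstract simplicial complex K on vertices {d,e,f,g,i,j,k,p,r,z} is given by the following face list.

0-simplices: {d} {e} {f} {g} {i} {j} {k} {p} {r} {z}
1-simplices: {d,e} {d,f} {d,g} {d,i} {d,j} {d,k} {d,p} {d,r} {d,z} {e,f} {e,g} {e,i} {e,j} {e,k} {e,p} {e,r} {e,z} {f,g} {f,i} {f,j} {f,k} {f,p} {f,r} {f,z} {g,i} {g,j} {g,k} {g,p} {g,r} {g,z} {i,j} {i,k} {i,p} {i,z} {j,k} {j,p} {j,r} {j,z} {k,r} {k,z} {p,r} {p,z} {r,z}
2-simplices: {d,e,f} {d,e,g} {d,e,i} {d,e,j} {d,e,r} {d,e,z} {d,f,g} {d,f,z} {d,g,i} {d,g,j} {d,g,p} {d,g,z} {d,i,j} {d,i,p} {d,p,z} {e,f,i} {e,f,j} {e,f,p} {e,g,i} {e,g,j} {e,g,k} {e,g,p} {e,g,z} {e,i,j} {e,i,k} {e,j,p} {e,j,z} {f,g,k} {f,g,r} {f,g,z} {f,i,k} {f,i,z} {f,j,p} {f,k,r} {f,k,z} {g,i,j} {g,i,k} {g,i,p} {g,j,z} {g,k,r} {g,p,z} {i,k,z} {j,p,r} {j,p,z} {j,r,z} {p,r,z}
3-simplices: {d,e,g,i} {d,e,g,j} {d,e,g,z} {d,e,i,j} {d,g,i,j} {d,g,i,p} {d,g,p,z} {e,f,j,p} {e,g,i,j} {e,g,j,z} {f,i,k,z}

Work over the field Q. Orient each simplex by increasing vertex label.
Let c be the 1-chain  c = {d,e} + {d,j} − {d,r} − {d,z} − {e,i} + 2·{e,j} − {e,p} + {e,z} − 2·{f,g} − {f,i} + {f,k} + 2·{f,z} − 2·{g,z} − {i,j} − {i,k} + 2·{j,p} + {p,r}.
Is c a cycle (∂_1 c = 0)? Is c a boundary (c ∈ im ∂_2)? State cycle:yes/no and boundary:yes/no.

cycle:yes boundary:no

n_0=10 n_1=43 n_2=46 n_3=11  [Q]
∂1: piv[de,df,dg,di,dj,dk,dp,dr,dz] rk=9  ker:ef,eg,ei,ej,ek,ep,er,ez,fg,fi,fj,fk,fp,fr,fz,gi,gj,gk,gp,gr,gz,ij,ik,ip,iz,jk,jp,jr,jz,kr,kz,pr,pz,rz
∂2: piv[def,deg,dei,dej,der,dez,dfg,dfz,dgi,dgj,dgp,dgz,dij,dip,dpz,efi,efj,efp,egk,egp,eik,ejp,ejz,fgk,fgr,fiz,fkr,fkz,jpr,jrz] rk=30  ker:egi,egj,egz,eij,fgz,fik,fjp,gij,gik,gip,gjz,gkr,gpz,ikz,jpz,prz
∂3: piv[degi,degj,degz,deij,dgij,dgip,dgpz,efjp,egjz,fikz] rk=10  ker:egij
∂1c = 0
c vs im∂2: residual ≠ 0 ⇒ not boundary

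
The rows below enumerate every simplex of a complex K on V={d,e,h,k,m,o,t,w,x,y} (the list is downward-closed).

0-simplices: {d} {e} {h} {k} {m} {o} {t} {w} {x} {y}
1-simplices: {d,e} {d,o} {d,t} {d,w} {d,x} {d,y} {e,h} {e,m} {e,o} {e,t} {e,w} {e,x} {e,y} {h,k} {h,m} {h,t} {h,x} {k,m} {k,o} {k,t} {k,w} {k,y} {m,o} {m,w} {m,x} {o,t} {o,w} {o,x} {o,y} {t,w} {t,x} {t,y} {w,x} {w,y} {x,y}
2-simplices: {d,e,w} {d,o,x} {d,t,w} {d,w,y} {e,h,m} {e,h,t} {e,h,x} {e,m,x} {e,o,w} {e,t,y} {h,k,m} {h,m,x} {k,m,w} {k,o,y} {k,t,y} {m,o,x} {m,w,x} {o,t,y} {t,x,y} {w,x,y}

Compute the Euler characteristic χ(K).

n_0=10 n_1=35 n_2=20
χ=+10−35+20=-5

χ(K)=-5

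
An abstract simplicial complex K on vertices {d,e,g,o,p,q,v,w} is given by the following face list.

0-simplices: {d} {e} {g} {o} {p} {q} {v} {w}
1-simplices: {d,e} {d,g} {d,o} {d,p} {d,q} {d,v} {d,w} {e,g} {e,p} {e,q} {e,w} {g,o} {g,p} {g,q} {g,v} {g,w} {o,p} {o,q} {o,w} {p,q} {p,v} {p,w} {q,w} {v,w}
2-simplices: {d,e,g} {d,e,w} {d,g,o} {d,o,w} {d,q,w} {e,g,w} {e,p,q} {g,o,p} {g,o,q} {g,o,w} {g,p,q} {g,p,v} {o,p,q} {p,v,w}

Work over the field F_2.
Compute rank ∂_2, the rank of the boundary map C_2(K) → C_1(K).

n_0=8 n_1=24 n_2=14  [Z2]
∂1: piv[de,dg,do,dp,dq,dv,dw] rk=7  ker:eg,ep,eq,ew,go,gp,gq,gv,gw,op,oq,ow,pq,pv,pw,qw,vw
∂2: piv[deg,dew,dgo,dow,dqw,egw,epq,gop,goq,gpq,gpv,pvw] rk=12  ker:gow,opq
rk∂_2=12

rank∂_2=12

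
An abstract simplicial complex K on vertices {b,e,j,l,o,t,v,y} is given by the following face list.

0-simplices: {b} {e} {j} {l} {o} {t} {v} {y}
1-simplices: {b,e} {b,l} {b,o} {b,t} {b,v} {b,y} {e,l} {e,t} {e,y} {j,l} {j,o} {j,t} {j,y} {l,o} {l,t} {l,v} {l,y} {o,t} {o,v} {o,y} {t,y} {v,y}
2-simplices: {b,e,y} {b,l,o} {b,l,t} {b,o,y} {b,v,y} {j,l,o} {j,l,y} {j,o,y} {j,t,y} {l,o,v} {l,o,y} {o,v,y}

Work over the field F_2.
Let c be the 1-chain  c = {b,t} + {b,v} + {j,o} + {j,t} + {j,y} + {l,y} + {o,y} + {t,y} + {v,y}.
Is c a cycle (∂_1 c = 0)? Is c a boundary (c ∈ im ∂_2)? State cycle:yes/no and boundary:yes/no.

cycle:no boundary:no

n_0=8 n_1=22 n_2=12  [Z2]
∂1: piv[be,bl,bo,bt,bv,by,jl] rk=7  ker:el,et,ey,jo,jt,jy,lo,lt,lv,ly,ot,ov,oy,ty,vy
∂2: piv[bey,blo,blt,boy,bvy,jlo,jly,joy,jty,lov,ovy] rk=11  ker:loy
∂1c = {j} + {l} + {t} + {y}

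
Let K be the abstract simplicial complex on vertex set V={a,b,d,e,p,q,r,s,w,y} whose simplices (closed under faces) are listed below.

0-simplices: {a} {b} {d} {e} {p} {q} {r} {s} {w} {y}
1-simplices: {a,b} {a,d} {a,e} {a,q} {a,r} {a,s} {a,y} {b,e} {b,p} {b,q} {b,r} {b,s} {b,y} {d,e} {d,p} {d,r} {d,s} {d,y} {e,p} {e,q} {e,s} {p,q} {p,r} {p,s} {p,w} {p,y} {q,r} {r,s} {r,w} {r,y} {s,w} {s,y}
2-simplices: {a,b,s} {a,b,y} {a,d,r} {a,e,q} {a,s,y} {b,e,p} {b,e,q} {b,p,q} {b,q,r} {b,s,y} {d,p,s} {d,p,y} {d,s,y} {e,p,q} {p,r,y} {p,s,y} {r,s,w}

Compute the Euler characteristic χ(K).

χ(K)=-5

n_0=10 n_1=32 n_2=17
χ=+10−32+17=-5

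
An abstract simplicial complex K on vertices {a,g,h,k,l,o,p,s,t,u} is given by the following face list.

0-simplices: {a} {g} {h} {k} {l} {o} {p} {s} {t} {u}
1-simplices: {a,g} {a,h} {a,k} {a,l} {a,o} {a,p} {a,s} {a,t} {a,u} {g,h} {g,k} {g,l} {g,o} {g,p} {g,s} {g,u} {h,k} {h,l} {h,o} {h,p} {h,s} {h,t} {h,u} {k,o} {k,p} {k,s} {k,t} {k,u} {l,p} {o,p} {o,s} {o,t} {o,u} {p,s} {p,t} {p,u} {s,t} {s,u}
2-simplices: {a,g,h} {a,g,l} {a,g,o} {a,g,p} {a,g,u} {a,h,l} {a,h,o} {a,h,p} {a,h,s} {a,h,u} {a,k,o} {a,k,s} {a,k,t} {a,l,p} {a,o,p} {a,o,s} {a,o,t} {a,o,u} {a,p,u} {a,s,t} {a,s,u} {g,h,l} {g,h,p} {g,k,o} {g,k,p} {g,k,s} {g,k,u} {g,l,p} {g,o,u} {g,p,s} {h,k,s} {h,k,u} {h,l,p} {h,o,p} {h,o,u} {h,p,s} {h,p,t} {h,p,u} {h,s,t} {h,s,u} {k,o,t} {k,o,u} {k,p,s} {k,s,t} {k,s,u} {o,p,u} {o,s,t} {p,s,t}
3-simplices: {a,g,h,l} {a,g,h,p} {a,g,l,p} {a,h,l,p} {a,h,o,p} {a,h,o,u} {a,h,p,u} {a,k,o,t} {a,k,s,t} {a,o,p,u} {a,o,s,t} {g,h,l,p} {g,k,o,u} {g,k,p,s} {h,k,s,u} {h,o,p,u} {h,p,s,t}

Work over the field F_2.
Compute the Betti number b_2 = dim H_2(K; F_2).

b_2=4

n_0=10 n_1=38 n_2=48 n_3=17  [Z2]
∂1: piv[ag,ah,ak,al,ao,ap,as,at,au] rk=9  ker:gh,gk,gl,go,gp,gs,gu,hk,hl,ho,hp,hs,ht,hu,ko,kp,ks,kt,ku,lp,op,os,ot,ou,ps,pt,pu,st,su
∂2: piv[agh,agl,ago,agp,agu,ahl,aho,ahp,ahs,ahu,ako,aks,akt,alp,aop,aos,aot,aou,apu,ast,asu,gko,gkp,gks,gku,gps,hks,hpt,hst] rk=29  ker:ghl,ghp,glp,gou,hku,hlp,hop,hou,hps,hpu,hsu,kot,kou,kps,kst,ksu,opu,ost,pst
∂3: piv[aghl,aghp,aglp,ahlp,ahop,ahou,ahpu,akot,akst,aopu,aost,gkou,gkps,hksu,hpst] rk=15  ker:ghlp,hopu
b_2=(48−29)−15=4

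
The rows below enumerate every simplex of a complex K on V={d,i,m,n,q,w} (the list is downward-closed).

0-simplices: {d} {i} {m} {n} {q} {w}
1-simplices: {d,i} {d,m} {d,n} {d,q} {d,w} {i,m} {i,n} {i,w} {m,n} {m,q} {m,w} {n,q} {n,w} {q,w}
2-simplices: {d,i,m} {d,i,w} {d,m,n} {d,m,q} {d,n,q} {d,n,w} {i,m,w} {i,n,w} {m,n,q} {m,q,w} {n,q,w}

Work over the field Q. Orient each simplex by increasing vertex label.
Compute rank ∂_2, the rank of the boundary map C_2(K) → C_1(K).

n_0=6 n_1=14 n_2=11  [Q]
∂1: piv[di,dm,dn,dq,dw] rk=5  ker:im,in,iw,mn,mq,mw,nq,nw,qw
∂2: piv[dim,diw,dmn,dmq,dnq,dnw,imw,inw,mqw] rk=9  ker:mnq,nqw
rk∂_2=9

rank∂_2=9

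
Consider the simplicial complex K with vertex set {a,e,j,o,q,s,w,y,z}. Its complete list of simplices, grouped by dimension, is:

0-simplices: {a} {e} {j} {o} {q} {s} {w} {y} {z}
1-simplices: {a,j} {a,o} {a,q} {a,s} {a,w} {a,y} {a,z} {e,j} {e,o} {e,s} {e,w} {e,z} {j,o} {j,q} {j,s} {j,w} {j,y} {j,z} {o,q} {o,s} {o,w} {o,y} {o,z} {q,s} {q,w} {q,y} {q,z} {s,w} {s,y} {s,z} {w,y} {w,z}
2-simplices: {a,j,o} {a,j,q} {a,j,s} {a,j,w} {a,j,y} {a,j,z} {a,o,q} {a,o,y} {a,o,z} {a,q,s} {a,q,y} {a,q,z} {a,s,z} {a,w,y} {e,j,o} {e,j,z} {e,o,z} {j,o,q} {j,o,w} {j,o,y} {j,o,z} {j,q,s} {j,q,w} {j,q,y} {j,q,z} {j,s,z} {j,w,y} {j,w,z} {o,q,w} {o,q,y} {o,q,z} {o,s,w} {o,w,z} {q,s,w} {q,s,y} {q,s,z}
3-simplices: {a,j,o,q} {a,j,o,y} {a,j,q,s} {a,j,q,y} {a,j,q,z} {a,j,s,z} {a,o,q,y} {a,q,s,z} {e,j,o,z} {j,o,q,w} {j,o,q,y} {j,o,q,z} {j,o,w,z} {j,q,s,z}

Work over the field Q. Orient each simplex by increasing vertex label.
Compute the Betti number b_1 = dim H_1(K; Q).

b_1=2

n_0=9 n_1=32 n_2=36 n_3=14  [Q]
∂1: piv[aj,ao,aq,as,aw,ay,az,ej] rk=8  ker:eo,es,ew,ez,jo,jq,js,jw,jy,jz,oq,os,ow,oy,oz,qs,qw,qy,qz,sw,sy,sz,wy,wz
∂2: piv[ajo,ajq,ajs,ajw,ajy,ajz,aoq,aoy,aoz,aqs,aqy,aqz,asz,awy,ejo,ejz,jow,jqw,jwz,osw,qsw,qsy] rk=22  ker:eoz,joq,joy,joz,jqs,jqy,jqz,jsz,jwy,oqw,oqy,oqz,owz,qsz
∂3: piv[ajoq,ajoy,ajqs,ajqy,ajqz,ajsz,aoqy,aqsz,ejoz,joqw,joqz,jowz] rk=12  ker:joqy,jqsz
b_1=(32−8)−22=2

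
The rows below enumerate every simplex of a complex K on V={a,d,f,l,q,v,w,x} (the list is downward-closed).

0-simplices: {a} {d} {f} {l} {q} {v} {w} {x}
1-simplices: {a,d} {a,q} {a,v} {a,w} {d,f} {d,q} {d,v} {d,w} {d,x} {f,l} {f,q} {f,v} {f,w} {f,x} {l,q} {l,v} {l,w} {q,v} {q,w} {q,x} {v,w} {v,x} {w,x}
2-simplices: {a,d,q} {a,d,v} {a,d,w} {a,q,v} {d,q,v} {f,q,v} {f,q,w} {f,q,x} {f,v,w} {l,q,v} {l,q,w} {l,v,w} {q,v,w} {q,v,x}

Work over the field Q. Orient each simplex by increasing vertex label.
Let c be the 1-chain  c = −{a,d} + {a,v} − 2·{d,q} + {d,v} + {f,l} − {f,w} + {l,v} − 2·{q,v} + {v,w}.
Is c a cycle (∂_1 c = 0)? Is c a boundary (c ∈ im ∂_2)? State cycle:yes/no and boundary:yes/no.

n_0=8 n_1=23 n_2=14  [Q]
∂1: piv[ad,aq,av,aw,df,dx,fl] rk=7  ker:dq,dv,dw,fq,fv,fw,fx,lq,lv,lw,qv,qw,qx,vw,vx,wx
∂2: piv[adq,adv,adw,aqv,fqv,fqw,fqx,fvw,lqv,lqw,qvx] rk=11  ker:dqv,lvw,qvw
∂1c = 0
c vs im∂2: residual ≠ 0 ⇒ not boundary

cycle:yes boundary:no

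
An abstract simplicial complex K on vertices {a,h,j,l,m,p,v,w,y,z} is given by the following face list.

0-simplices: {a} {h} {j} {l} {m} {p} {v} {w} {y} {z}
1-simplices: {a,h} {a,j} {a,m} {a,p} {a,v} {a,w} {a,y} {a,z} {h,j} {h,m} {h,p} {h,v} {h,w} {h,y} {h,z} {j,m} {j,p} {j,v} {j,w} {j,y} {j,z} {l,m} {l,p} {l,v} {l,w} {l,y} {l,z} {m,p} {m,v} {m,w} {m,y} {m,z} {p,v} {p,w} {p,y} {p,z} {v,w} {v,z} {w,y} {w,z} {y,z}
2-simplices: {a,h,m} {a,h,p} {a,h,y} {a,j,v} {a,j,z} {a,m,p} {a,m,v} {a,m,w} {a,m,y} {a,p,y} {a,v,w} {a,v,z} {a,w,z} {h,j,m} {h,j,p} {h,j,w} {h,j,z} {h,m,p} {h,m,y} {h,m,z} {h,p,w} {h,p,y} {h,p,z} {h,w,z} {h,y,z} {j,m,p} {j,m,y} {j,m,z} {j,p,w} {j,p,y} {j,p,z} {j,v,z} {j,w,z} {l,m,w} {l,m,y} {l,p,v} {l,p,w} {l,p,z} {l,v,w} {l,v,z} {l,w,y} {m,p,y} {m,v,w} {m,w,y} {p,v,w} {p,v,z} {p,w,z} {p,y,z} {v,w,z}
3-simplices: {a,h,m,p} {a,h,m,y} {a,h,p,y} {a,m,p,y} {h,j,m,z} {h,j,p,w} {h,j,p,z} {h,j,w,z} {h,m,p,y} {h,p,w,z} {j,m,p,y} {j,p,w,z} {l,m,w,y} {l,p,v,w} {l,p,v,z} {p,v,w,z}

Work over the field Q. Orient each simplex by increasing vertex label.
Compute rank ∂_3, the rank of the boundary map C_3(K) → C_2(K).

n_0=10 n_1=41 n_2=49 n_3=16  [Q]
∂1: piv[ah,aj,am,ap,av,aw,ay,az,lm] rk=9  ker:hj,hm,hp,hv,hw,hy,hz,jm,jp,jv,jw,jy,jz,lp,lv,lw,ly,lz,mp,mv,mw,my,mz,pv,pw,py,pz,vw,vz,wy,wz,yz
∂2: piv[ahm,ahp,ahy,ajv,ajz,amp,amv,amw,amy,apy,avw,avz,awz,hjm,hjp,hjw,hjz,hmz,hpw,hpz,hwz,hyz,jmy,lmw,lmy,lpv,lpw,lpz,lvw,lwy] rk=30  ker:hmp,hmy,hpy,jmp,jmz,jpw,jpy,jpz,jvz,jwz,lvz,mpy,mvw,mwy,pvw,pvz,pwz,pyz,vwz
∂3: piv[ahmp,ahmy,ahpy,ampy,hjmz,hjpw,hjpz,hjwz,hpwz,jmpy,lmwy,lpvw,lpvz,pvwz] rk=14  ker:hmpy,jpwz
rk∂_3=14

rank∂_3=14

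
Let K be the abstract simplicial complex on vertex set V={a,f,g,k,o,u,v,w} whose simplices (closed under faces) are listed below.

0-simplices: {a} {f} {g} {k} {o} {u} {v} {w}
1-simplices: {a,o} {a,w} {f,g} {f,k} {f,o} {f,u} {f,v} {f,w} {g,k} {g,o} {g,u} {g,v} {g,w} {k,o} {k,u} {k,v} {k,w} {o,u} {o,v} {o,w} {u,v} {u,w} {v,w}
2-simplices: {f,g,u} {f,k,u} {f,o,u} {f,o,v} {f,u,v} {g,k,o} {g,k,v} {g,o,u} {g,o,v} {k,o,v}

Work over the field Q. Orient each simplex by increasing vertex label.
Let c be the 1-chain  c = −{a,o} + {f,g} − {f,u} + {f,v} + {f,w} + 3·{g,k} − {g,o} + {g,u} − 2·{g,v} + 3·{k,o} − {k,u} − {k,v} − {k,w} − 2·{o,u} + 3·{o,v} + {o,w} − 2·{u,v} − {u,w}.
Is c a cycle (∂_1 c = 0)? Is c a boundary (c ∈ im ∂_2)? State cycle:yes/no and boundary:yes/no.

cycle:no boundary:no

n_0=8 n_1=23 n_2=10  [Q]
∂1: piv[ao,aw,fg,fk,fo,fu,fv] rk=7  ker:fw,gk,go,gu,gv,gw,ko,ku,kv,kw,ou,ov,ow,uv,uw,vw
∂2: piv[fgu,fku,fou,fov,fuv,gko,gkv,gou,gov] rk=9  ker:kov
∂1c = {a} − 2·{f} + 3·{k} − {o} − {v}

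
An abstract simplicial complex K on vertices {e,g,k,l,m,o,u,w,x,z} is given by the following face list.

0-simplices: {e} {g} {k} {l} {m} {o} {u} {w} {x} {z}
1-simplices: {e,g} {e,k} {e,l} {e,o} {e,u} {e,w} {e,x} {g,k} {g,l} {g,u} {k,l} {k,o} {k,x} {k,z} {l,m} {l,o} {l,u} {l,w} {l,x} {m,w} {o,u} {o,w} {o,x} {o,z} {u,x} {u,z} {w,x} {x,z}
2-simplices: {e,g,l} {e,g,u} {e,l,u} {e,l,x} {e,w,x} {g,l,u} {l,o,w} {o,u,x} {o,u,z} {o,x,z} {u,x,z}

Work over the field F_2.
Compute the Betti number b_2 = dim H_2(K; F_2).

b_2=2

n_0=10 n_1=28 n_2=11  [Z2]
∂1: piv[eg,ek,el,eo,eu,ew,ex,kz,lm] rk=9  ker:gk,gl,gu,kl,ko,kx,lo,lu,lw,lx,mw,ou,ow,ox,oz,ux,uz,wx,xz
∂2: piv[egl,egu,elu,elx,ewx,low,oux,ouz,oxz] rk=9  ker:glu,uxz
b_2=(11−9)−0=2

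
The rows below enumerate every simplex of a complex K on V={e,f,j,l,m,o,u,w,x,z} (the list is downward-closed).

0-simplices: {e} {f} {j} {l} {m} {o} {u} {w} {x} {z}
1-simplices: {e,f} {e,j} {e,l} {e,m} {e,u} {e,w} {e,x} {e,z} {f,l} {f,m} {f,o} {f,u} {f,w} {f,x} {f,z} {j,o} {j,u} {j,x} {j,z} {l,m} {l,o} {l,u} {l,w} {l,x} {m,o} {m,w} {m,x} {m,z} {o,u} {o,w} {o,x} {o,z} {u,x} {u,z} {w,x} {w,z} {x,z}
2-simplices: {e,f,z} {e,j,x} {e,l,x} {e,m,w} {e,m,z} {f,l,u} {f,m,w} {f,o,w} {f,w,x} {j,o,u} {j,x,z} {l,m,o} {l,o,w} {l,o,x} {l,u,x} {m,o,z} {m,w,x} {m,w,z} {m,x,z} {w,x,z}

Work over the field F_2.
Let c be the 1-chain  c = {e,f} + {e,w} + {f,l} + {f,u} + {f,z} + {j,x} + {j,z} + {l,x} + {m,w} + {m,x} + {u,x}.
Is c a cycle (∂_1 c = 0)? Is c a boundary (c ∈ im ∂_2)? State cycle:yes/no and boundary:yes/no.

n_0=10 n_1=37 n_2=20  [Z2]
∂1: piv[ef,ej,el,em,eu,ew,ex,ez,fo] rk=9  ker:fl,fm,fu,fw,fx,fz,jo,ju,jx,jz,lm,lo,lu,lw,lx,mo,mw,mx,mz,ou,ow,ox,oz,ux,uz,wx,wz,xz
∂2: piv[efz,ejx,elx,emw,emz,flu,fmw,fow,fwx,jou,jxz,lmo,low,lox,lux,moz,mwx,mwz,mxz] rk=19  ker:wxz
∂1c = 0
c vs im∂2: reduces to 0 ⇒ boundary

cycle:yes boundary:yes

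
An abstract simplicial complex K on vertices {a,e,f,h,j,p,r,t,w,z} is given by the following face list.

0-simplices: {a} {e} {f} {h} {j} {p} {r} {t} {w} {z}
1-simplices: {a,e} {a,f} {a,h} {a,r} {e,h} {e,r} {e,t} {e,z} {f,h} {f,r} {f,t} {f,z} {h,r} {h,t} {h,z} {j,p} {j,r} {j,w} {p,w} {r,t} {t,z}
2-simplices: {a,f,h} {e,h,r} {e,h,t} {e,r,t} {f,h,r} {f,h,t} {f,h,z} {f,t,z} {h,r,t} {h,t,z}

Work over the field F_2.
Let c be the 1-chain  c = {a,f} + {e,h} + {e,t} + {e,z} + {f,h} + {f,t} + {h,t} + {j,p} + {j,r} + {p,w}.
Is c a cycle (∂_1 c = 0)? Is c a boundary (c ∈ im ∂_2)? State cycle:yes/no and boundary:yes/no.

cycle:no boundary:no

n_0=10 n_1=21 n_2=10  [Z2]
∂1: piv[ae,af,ah,ar,et,ez,jp,jr,jw] rk=9  ker:eh,er,fh,fr,ft,fz,hr,ht,hz,pw,rt,tz
∂2: piv[afh,ehr,eht,ert,fhr,fht,fhz,ftz] rk=8  ker:hrt,htz
∂1c = {a} + {e} + {f} + {h} + {r} + {t} + {w} + {z}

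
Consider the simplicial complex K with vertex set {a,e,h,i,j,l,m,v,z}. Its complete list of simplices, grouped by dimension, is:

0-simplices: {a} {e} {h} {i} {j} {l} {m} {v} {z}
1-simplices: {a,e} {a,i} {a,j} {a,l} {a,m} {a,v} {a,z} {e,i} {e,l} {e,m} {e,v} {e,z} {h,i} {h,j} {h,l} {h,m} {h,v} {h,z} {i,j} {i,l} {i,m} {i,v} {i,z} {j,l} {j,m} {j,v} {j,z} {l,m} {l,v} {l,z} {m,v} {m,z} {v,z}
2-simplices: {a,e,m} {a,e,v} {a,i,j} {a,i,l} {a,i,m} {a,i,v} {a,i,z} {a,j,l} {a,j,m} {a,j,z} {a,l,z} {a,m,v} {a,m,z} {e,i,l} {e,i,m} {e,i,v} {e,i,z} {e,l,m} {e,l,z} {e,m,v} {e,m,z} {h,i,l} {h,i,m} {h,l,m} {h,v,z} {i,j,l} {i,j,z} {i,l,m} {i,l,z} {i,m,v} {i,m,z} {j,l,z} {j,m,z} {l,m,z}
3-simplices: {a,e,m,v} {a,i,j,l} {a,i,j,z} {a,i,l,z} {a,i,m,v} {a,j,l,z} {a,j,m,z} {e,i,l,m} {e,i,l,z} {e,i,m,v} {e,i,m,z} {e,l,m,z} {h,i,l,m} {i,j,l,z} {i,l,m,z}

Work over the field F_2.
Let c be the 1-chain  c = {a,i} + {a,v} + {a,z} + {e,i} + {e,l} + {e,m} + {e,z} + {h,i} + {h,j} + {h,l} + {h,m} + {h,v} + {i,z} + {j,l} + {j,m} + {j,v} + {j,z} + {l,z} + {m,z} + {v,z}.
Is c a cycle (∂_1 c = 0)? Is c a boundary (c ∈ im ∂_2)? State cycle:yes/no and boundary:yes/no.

n_0=9 n_1=33 n_2=34 n_3=15  [Z2]
∂1: piv[ae,ai,aj,al,am,av,az,hi] rk=8  ker:ei,el,em,ev,ez,hj,hl,hm,hv,hz,ij,il,im,iv,iz,jl,jm,jv,jz,lm,lv,lz,mv,mz,vz
∂2: piv[aem,aev,aij,ail,aim,aiv,aiz,ajl,ajm,ajz,alz,amv,amz,eil,eim,eiz,elm,hil,him,hvz] rk=20  ker:eiv,elz,emv,emz,hlm,ijl,ijz,ilm,ilz,imv,imz,jlz,jmz,lmz
∂3: piv[aemv,aijl,aijz,ailz,aimv,ajlz,ajmz,eilm,eilz,eimv,eimz,elmz,hilm] rk=13  ker:ijlz,ilmz
∂1c = {a} + {h} + {j} + {z}

cycle:no boundary:no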